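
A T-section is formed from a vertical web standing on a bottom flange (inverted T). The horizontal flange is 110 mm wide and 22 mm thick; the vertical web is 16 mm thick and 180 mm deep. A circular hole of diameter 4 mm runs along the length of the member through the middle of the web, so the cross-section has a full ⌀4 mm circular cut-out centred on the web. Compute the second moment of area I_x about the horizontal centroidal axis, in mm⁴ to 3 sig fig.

Treat the section as a set of non-overlapping primitives; coordinates are from the bounding-box lower-left.
Flange: 110 × 22, A = 2 420 mm², y = 11 mm, Ī = 97 607 mm⁴.
Web: 16 × 180, A = 2 880 mm², y = 112 mm, Ī = 7 776 000 mm⁴.
Hole (subtracted): ⌀4, A = 12.566 mm², y = 112 mm, Ī = 12.566 mm⁴.
Centroid: ȳ = ΣA·y / ΣA = 65.773 mm.
Transfer each piece to the horizontal centroidal axis using Ī + A·d² with d = y − 65.773:
  flange: d = -54.773 mm → contributes +7 357 914 mm⁴
  web: d = 46.227 mm → contributes +13 930 264 mm⁴
  hole: d = 46.227 mm → contributes −26 866 mm⁴
Total I = 21 261 312 mm⁴.

I_x ≈ 2.13 × 10⁷ mm⁴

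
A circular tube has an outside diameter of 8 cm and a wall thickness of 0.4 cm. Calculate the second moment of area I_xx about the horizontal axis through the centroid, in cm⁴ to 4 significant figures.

I_xx ≈ 69.15 cm⁴

Break the section into simple shapes (no overlaps), measuring from the bottom-left corner of the bounding box.
Outer circle: ⌀8, A = 50.2655 cm², y = 4 cm, Ī = 201.062 cm⁴.
Bore (subtracted): ⌀7.2, A = 40.715 cm², y = 4 cm, Ī = 131.917 cm⁴.
By symmetry the centroid is at mid-height, ȳ = 4 cm.
All pieces are centred on the horizontal axis through the centroid, so I = ΣĪ (holes subtracted) = 69.1452 cm⁴.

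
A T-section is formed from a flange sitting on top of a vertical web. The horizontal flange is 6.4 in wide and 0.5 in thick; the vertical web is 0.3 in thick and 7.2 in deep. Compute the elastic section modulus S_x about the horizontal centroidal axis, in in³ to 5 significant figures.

S_x ≈ 4.8338 in³

Split into non-overlapping primitives; take the origin at the lower-left of the bounding box.
Flange: 6.4 × 0.5, A = 3.2 in², y = 7.45 in, Ī = 0.06666667 in⁴.
Web: 0.3 × 7.2, A = 2.16 in², y = 3.6 in, Ī = 9.3312 in⁴.
Centroid: ȳ = ΣA·y / ΣA = 5.898507 in.
Transfer each piece to the horizontal centroidal axis using Ī + A·d² with d = y − 5.898507:
  flange: d = 1.551493 in → contributes +7.76948 in⁴
  web: d = -2.298507 in → contributes +20.74277 in⁴
Total I = 28.51225 in⁴.
Extreme fibre distance c = 5.898507 in; S = I/c = 4.833808 in³.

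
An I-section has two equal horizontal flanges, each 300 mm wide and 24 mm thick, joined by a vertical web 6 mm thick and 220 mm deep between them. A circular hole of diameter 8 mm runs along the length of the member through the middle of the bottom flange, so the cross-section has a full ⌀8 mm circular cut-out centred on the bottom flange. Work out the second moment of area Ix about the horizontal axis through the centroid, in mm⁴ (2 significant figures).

Decompose the section into non-overlapping parts with the origin at the bottom-left of its bounding rectangle.
Bottom flange: 300 × 24, A = 7 200 mm², y = 12 mm, Ī = 345 600 mm⁴.
Web: 6 × 220, A = 1 320 mm², y = 134 mm, Ī = 5 324 000 mm⁴.
Top flange: 300 × 24, A = 7 200 mm², y = 256 mm, Ī = 345 600 mm⁴.
Hole (subtracted): ⌀8, A = 50.27 mm², y = 12 mm, Ī = 201.1 mm⁴.
Centroid: ȳ = ΣA·y / ΣA = 134.4 mm.
Transfer each piece to the horizontal axis through the centroid using Ī + A·d² with d = y − 134.4:
  bottom flange: d = -122.4 mm → contributes +108 199 031 mm⁴
  web: d = -0.3914 mm → contributes +5 324 202 mm⁴
  top flange: d = 121.6 mm → contributes +106 823 975 mm⁴
  hole: d = -122.4 mm → contributes −753 160 mm⁴
Total I = 219 594 048 mm⁴.

Ix ≈ 2.2 × 10⁸ mm⁴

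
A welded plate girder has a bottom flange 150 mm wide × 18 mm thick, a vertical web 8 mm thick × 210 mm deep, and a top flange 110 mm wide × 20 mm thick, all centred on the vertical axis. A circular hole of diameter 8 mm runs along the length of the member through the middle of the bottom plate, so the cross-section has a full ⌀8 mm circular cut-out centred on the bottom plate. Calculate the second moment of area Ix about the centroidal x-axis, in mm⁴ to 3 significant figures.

Ix ≈ 6.95 × 10⁷ mm⁴

Treat the section as a set of non-overlapping primitives; coordinates are from the bounding-box lower-left.
Bottom plate: 150 × 18, A = 2 700 mm², y = 9 mm, Ī = 72 900 mm⁴.
Web plate: 8 × 210, A = 1 680 mm², y = 123 mm, Ī = 6 174 000 mm⁴.
Top plate: 110 × 20, A = 2 200 mm², y = 238 mm, Ī = 73 333 mm⁴.
Hole (subtracted): ⌀8, A = 50.265 mm², y = 9 mm, Ī = 201.06 mm⁴.
Centroid: ȳ = ΣA·y / ΣA = 115.49 mm.
Transfer each piece to the centroidal x-axis using Ī + A·d² with d = y − 115.49:
  bottom plate: d = -106.49 mm → contributes +30 688 457 mm⁴
  web plate: d = 7.5148 mm → contributes +6 268 874 mm⁴
  top plate: d = 122.51 mm → contributes +33 095 068 mm⁴
  hole: d = -106.49 mm → contributes −570 166 mm⁴
Total I = 69 482 232 mm⁴.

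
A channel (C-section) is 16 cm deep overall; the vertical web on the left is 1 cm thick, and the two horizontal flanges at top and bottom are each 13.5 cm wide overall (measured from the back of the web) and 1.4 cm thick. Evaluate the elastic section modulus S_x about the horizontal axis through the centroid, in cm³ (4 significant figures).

Decompose the section into non-overlapping parts with the origin at the bottom-left of its bounding rectangle.
Web: 1 × 16, A = 16 cm², y = 8 cm, Ī = 341.333 cm⁴.
Top flange (beyond web): 12.5 × 1.4, A = 17.5 cm², y = 15.3 cm, Ī = 2.85833 cm⁴.
Bottom flange (beyond web): 12.5 × 1.4, A = 17.5 cm², y = 0.7 cm, Ī = 2.85833 cm⁴.
By symmetry the centroid is at mid-height, ȳ = 8 cm.
Transfer each piece to the horizontal axis through the centroid using Ī + A·d² with d = y − 8:
  web: d = 0 cm → contributes +341.333 cm⁴
  top flange (beyond web): d = 7.3 cm → contributes +935.433 cm⁴
  bottom flange (beyond web): d = -7.3 cm → contributes +935.433 cm⁴
Total I = 2212.2 cm⁴.
Extreme fibre distance c = 8 cm; S = I/c = 276.525 cm³.

S_x ≈ 276.5 cm³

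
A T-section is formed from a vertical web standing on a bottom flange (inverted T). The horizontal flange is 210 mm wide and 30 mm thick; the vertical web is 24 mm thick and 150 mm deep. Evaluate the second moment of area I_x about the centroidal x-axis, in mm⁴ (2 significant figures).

I_x ≈ 2.6 × 10⁷ mm⁴

Decompose the section into non-overlapping parts with the origin at the bottom-left of its bounding rectangle.
Flange: 210 × 30, A = 6 300 mm², y = 15 mm, Ī = 472 500 mm⁴.
Web: 24 × 150, A = 3 600 mm², y = 105 mm, Ī = 6 750 000 mm⁴.
Centroid: ȳ = ΣA·y / ΣA = 47.73 mm.
Transfer each piece to the centroidal x-axis using Ī + A·d² with d = y − 47.73:
  flange: d = -32.73 mm → contributes +7 220 269 mm⁴
  web: d = 57.27 mm → contributes +18 558 595 mm⁴
Total I = 25 778 864 mm⁴.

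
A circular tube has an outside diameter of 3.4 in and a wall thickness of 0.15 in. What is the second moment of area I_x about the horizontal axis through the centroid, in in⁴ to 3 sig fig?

I_x ≈ 2.03 in⁴

Treat the section as a set of non-overlapping primitives; coordinates are from the bounding-box lower-left.
Outer circle: ⌀3.4, A = 9.0792 in², y = 1.7 in, Ī = 6.5597 in⁴.
Bore (subtracted): ⌀3.1, A = 7.5477 in², y = 1.7 in, Ī = 4.5333 in⁴.
By symmetry the centroid is at mid-height, ȳ = 1.7 in.
All pieces are centred on the horizontal axis through the centroid, so I = ΣĪ (holes subtracted) = 2.0264 in⁴.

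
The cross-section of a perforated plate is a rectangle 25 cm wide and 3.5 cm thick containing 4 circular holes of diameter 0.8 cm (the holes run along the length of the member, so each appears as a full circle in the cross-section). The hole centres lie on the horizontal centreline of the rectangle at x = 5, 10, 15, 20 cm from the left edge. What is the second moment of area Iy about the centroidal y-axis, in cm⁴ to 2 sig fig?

Iy ≈ 4500 cm⁴

Split into non-overlapping primitives; take the origin at the lower-left of the bounding box.
Plate: 25 × 3.5, A = 87.5 cm², x = 12.5 cm, Ī = 4 557 cm⁴.
Hole 1 (subtracted): ⌀0.8, A = 0.5027 cm², x = 5 cm, Ī = 0.02011 cm⁴.
Hole 2 (subtracted): ⌀0.8, A = 0.5027 cm², x = 10 cm, Ī = 0.02011 cm⁴.
Hole 3 (subtracted): ⌀0.8, A = 0.5027 cm², x = 15 cm, Ī = 0.02011 cm⁴.
Hole 4 (subtracted): ⌀0.8, A = 0.5027 cm², x = 20 cm, Ī = 0.02011 cm⁴.
By symmetry the centroid is at mid-width, x̄ = 12.5 cm.
Transfer each piece to the centroidal y-axis using Ī + A·d² with d = x − 12.5:
  plate: d = 0 cm → contributes +4 557 cm⁴
  hole 1: d = -7.5 cm → contributes −28.29 cm⁴
  hole 2: d = -2.5 cm → contributes −3.162 cm⁴
  hole 3: d = 2.5 cm → contributes −3.162 cm⁴
  hole 4: d = 7.5 cm → contributes −28.29 cm⁴
Total I = 4 494 cm⁴.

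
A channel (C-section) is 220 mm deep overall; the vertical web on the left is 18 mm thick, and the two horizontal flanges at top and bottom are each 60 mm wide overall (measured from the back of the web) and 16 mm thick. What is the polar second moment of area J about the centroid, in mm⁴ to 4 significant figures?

Decompose the section into non-overlapping parts with the origin at the bottom-left of its bounding rectangle.
Web: 18 × 220, A = 3 960 mm², y = 110 mm, Ī = 15 972 000 mm⁴.
Top flange (beyond web): 42 × 16, A = 672 mm², y = 212 mm, Ī = 14 336 mm⁴.
Bottom flange (beyond web): 42 × 16, A = 672 mm², y = 8 mm, Ī = 14 336 mm⁴.
By symmetry the centroid is at mid-height, ȳ = 110 mm.
Transfer each piece to the centroidal x-axis using Ī + A·d² with d = y − 110:
  web: d = 0 mm → contributes +15 972 000 mm⁴
  top flange (beyond web): d = 102 mm → contributes +7 005 824 mm⁴
  bottom flange (beyond web): d = -102 mm → contributes +7 005 824 mm⁴
Total I = 29 983 648 mm⁴.
For the y-axis: x̄ = 16.6018 mm.
Repeating about the centroidal y-axis gives I_y = 1 207 583 mm⁴.
Polar second moment: J = I_x + I_y = 31 191 231 mm⁴.

J ≈ 3.119 × 10⁷ mm⁴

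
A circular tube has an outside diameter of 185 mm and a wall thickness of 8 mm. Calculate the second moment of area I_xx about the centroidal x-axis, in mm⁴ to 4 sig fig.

I_xx ≈ 1.746 × 10⁷ mm⁴

Split into non-overlapping primitives; take the origin at the lower-left of the bounding box.
Outer circle: ⌀185, A = 26880.3 mm², y = 92.5 mm, Ī = 57 498 539 mm⁴.
Bore (subtracted): ⌀169, A = 22431.8 mm², y = 92.5 mm, Ī = 40 042 088 mm⁴.
By symmetry the centroid is at mid-height, ȳ = 92.5 mm.
All pieces are centred on the centroidal x-axis, so I = ΣĪ (holes subtracted) = 17 456 451 mm⁴.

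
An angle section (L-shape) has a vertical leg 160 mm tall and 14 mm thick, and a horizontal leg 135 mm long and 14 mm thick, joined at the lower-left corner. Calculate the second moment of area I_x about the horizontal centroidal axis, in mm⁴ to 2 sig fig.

I_x ≈ 9.9 × 10⁶ mm⁴

Decompose the section into non-overlapping parts with the origin at the bottom-left of its bounding rectangle.
Vertical leg: 14 × 160, A = 2 240 mm², y = 80 mm, Ī = 4 778 667 mm⁴.
Horizontal leg (remainder): 121 × 14, A = 1 694 mm², y = 7 mm, Ī = 27 669 mm⁴.
Centroid: ȳ = ΣA·y / ΣA = 48.57 mm.
Transfer each piece to the horizontal centroidal axis using Ī + A·d² with d = y − 48.57:
  vertical leg: d = 31.43 mm → contributes +6 992 026 mm⁴
  horizontal leg (remainder): d = -41.57 mm → contributes +2 954 424 mm⁴
Total I = 9 946 450 mm⁴.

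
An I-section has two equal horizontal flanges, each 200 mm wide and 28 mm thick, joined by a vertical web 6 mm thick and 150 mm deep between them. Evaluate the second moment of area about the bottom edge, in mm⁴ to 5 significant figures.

I_base ≈ 2.1950 × 10⁸ mm⁴

Treat the section as a set of non-overlapping primitives; coordinates are from the bounding-box lower-left.
Bottom flange: 200 × 28, A = 5 600 mm², y = 14 mm, Ī = 365866.7 mm⁴.
Web: 6 × 150, A = 900 mm², y = 103 mm, Ī = 1 687 500 mm⁴.
Top flange: 200 × 28, A = 5 600 mm², y = 192 mm, Ī = 365866.7 mm⁴.
Transfer each piece to the base of the section using Ī + A·d² with d = y − 0:
  bottom flange: d = 14 mm → contributes +1 463 467 mm⁴
  web: d = 103 mm → contributes +11 235 600 mm⁴
  top flange: d = 192 mm → contributes +206 804 267 mm⁴
Total I = 219 503 333 mm⁴.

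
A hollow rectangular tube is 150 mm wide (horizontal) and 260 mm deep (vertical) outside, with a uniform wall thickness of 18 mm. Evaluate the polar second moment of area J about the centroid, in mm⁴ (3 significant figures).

J ≈ 1.58 × 10⁸ mm⁴

Treat the section as a set of non-overlapping primitives; coordinates are from the bounding-box lower-left.
Outer rectangle: 150 × 260, A = 39 000 mm², y = 130 mm, Ī = 219 700 000 mm⁴.
Inner void (subtracted): 114 × 224, A = 25 536 mm², y = 130 mm, Ī = 106 774 528 mm⁴.
By symmetry the centroid is at mid-height, ȳ = 130 mm.
All pieces are centred on the centroidal x-axis, so I = ΣĪ (holes subtracted) = 112 925 472 mm⁴.
Repeating about the centroidal y-axis gives I_y = 45 469 512 mm⁴.
Polar second moment: J = I_x + I_y = 158 394 984 mm⁴.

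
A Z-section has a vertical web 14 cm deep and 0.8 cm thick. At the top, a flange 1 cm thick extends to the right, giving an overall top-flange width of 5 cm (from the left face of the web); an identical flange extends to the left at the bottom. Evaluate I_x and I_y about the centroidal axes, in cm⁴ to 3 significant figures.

I_x ≈ 539 cm⁴, I_y ≈ 65.4 cm⁴

Decompose the section into non-overlapping parts with the origin at the bottom-left of its bounding rectangle.
Web: 0.8 × 14, A = 11.2 cm², y = 7 cm, Ī = 182.93 cm⁴.
Top flange (beyond web): 4.2 × 1, A = 4.2 cm², y = 13.5 cm, Ī = 0.35 cm⁴.
Bottom flange (beyond web): 4.2 × 1, A = 4.2 cm², y = 0.5 cm, Ī = 0.35 cm⁴.
Centroid: ȳ = ΣA·y / ΣA = 7 cm.
Transfer each piece to the centroidal x-axis using Ī + A·d² with d = y − 7:
  web: d = 0 cm → contributes +182.93 cm⁴
  top flange (beyond web): d = 6.5 cm → contributes +177.8 cm⁴
  bottom flange (beyond web): d = -6.5 cm → contributes +177.8 cm⁴
Total I = 538.53 cm⁴.
For the y-axis: x̄ = 4.6 cm.
Repeating about the centroidal y-axis gives I_y = 65.445 cm⁴.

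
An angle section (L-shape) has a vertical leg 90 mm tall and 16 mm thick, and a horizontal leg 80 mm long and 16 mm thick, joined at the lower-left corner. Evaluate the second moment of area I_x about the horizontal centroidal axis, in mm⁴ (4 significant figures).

I_x ≈ 1.813 × 10⁶ mm⁴

Treat the section as a set of non-overlapping primitives; coordinates are from the bounding-box lower-left.
Vertical leg: 16 × 90, A = 1 440 mm², y = 45 mm, Ī = 972 000 mm⁴.
Horizontal leg (remainder): 64 × 16, A = 1 024 mm², y = 8 mm, Ī = 21845.3 mm⁴.
Centroid: ȳ = ΣA·y / ΣA = 29.6234 mm.
Transfer each piece to the horizontal centroidal axis using Ī + A·d² with d = y − 29.6234:
  vertical leg: d = 15.3766 mm → contributes +1 312 474 mm⁴
  horizontal leg (remainder): d = -21.6234 mm → contributes +500 637 mm⁴
Total I = 1 813 112 mm⁴.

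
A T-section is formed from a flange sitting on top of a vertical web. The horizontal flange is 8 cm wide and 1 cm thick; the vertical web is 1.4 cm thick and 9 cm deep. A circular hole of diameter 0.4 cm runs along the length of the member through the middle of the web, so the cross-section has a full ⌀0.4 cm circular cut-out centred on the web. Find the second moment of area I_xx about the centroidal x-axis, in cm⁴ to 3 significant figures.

I_xx ≈ 208 cm⁴

Break the section into simple shapes (no overlaps), measuring from the bottom-left corner of the bounding box.
Flange: 8 × 1, A = 8 cm², y = 9.5 cm, Ī = 0.66667 cm⁴.
Web: 1.4 × 9, A = 12.6 cm², y = 4.5 cm, Ī = 85.05 cm⁴.
Hole (subtracted): ⌀0.4, A = 0.12566 cm², y = 4.5 cm, Ī = 0.0012566 cm⁴.
Centroid: ȳ = ΣA·y / ΣA = 6.4537 cm.
Transfer each piece to the centroidal x-axis using Ī + A·d² with d = y − 6.4537:
  flange: d = 3.0463 cm → contributes +74.908 cm⁴
  web: d = -1.9537 cm → contributes +133.14 cm⁴
  hole: d = -1.9537 cm → contributes −0.48089 cm⁴
Total I = 207.57 cm⁴.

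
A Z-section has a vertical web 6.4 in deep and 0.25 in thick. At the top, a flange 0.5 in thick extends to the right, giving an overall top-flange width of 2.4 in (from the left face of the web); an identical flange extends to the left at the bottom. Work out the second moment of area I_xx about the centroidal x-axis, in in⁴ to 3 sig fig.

I_xx ≈ 24.2 in⁴

Break the section into simple shapes (no overlaps), measuring from the bottom-left corner of the bounding box.
Web: 0.25 × 6.4, A = 1.6 in², y = 3.2 in, Ī = 5.4613 in⁴.
Top flange (beyond web): 2.15 × 0.5, A = 1.075 in², y = 6.15 in, Ī = 0.022396 in⁴.
Bottom flange (beyond web): 2.15 × 0.5, A = 1.075 in², y = 0.25 in, Ī = 0.022396 in⁴.
Centroid: ȳ = ΣA·y / ΣA = 3.2 in.
Transfer each piece to the centroidal x-axis using Ī + A·d² with d = y − 3.2:
  web: d = 0 in → contributes +5.4613 in⁴
  top flange (beyond web): d = 2.95 in → contributes +9.3776 in⁴
  bottom flange (beyond web): d = -2.95 in → contributes +9.3776 in⁴
Total I = 24.217 in⁴.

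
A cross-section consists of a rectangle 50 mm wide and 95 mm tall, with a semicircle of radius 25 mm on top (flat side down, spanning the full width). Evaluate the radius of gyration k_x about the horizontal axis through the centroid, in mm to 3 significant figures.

Break the section into simple shapes (no overlaps), measuring from the bottom-left corner of the bounding box.
Rectangular body: 50 × 95, A = 4 750 mm², y = 47.5 mm, Ī = 3 572 396 mm⁴.
Semicircular cap: semicircle r = 25, A = 981.75 mm², y = 105.61 mm, Ī = 42 874 mm⁴.
Centroid: ȳ = ΣA·y / ΣA = 57.453 mm.
Transfer each piece to the horizontal axis through the centroid using Ī + A·d² with d = y − 57.453:
  rectangular body: d = -9.9533 mm → contributes +4 042 968 mm⁴
  semicircular cap: d = 48.157 mm → contributes +2 319 646 mm⁴
Total I = 6 362 614 mm⁴.
Radius of gyration: k = √(I/A) = √(6 362 614 / 5731.7) = 33.318 mm.

k_x ≈ 33.3 mm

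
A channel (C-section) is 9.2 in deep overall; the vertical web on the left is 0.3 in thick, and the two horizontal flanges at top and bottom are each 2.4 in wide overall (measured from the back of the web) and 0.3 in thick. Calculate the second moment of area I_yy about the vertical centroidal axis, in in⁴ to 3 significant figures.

Treat the section as a set of non-overlapping primitives; coordinates are from the bounding-box lower-left.
Web: 0.3 × 9.2, A = 2.76 in², x = 0.15 in, Ī = 0.0207 in⁴.
Top flange (beyond web): 2.1 × 0.3, A = 0.63 in², x = 1.35 in, Ī = 0.23153 in⁴.
Bottom flange (beyond web): 2.1 × 0.3, A = 0.63 in², x = 1.35 in, Ī = 0.23153 in⁴.
Centroid: x̄ = ΣA·x / ΣA = 0.52612 in.
Transfer each piece to the vertical centroidal axis using Ī + A·d² with d = x − 0.52612:
  web: d = -0.37612 in → contributes +0.41115 in⁴
  top flange (beyond web): d = 0.82388 in → contributes +0.65916 in⁴
  bottom flange (beyond web): d = 0.82388 in → contributes +0.65916 in⁴
Total I = 1.7295 in⁴.

I_yy ≈ 1.73 in⁴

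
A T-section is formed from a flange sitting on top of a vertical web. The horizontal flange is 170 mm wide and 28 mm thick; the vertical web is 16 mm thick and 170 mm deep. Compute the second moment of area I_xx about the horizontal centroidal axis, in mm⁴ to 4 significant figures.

I_xx ≈ 2.383 × 10⁷ mm⁴

Split into non-overlapping primitives; take the origin at the lower-left of the bounding box.
Flange: 170 × 28, A = 4 760 mm², y = 184 mm, Ī = 310 987 mm⁴.
Web: 16 × 170, A = 2 720 mm², y = 85 mm, Ī = 6 550 667 mm⁴.
Centroid: ȳ = ΣA·y / ΣA = 148 mm.
Transfer each piece to the horizontal centroidal axis using Ī + A·d² with d = y − 148:
  flange: d = 36 mm → contributes +6 479 947 mm⁴
  web: d = -63 mm → contributes +17 346 347 mm⁴
Total I = 23 826 293 mm⁴.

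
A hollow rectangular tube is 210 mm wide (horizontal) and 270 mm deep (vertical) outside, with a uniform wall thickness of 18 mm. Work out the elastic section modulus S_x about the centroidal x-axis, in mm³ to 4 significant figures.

S_x ≈ 1.175 × 10⁶ mm³

Treat the section as a set of non-overlapping primitives; coordinates are from the bounding-box lower-left.
Outer rectangle: 210 × 270, A = 56 700 mm², y = 135 mm, Ī = 344 452 500 mm⁴.
Inner void (subtracted): 174 × 234, A = 40 716 mm², y = 135 mm, Ī = 185 787 108 mm⁴.
By symmetry the centroid is at mid-height, ȳ = 135 mm.
All pieces are centred on the centroidal x-axis, so I = ΣĪ (holes subtracted) = 158 665 392 mm⁴.
Extreme fibre distance c = 135 mm; S = I/c = 1 175 299 mm³.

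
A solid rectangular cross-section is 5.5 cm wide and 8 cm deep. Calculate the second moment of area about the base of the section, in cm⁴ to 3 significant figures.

I_base ≈ 939 cm⁴

The section: 5.5 × 8, A = 44 cm², y = 4 cm, Ī = 234.67 cm⁴.
Transfer it to the bottom edge using Ī + A·d² with d = y − 0:
  the section: d = 4 cm → contributes +938.67 cm⁴
Total I = 938.67 cm⁴.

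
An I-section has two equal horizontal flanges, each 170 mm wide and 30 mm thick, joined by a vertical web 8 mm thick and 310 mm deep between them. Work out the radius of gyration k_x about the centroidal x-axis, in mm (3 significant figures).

k_x ≈ 158 mm

Treat the section as a set of non-overlapping primitives; coordinates are from the bounding-box lower-left.
Bottom flange: 170 × 30, A = 5 100 mm², y = 15 mm, Ī = 382 500 mm⁴.
Web: 8 × 310, A = 2 480 mm², y = 185 mm, Ī = 19 860 667 mm⁴.
Top flange: 170 × 30, A = 5 100 mm², y = 355 mm, Ī = 382 500 mm⁴.
By symmetry the centroid is at mid-height, ȳ = 185 mm.
Transfer each piece to the centroidal x-axis using Ī + A·d² with d = y − 185:
  bottom flange: d = -170 mm → contributes +147 772 500 mm⁴
  web: d = 0 mm → contributes +19 860 667 mm⁴
  top flange: d = 170 mm → contributes +147 772 500 mm⁴
Total I = 315 405 667 mm⁴.
Radius of gyration: k = √(I/A) = √(315 405 667 / 12 680) = 157.72 mm.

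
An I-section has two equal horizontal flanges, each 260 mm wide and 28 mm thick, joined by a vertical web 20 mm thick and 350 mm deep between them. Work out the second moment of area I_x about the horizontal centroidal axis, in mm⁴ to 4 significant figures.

Split into non-overlapping primitives; take the origin at the lower-left of the bounding box.
Bottom flange: 260 × 28, A = 7 280 mm², y = 14 mm, Ī = 475 627 mm⁴.
Web: 20 × 350, A = 7 000 mm², y = 203 mm, Ī = 71 458 333 mm⁴.
Top flange: 260 × 28, A = 7 280 mm², y = 392 mm, Ī = 475 627 mm⁴.
By symmetry the centroid is at mid-height, ȳ = 203 mm.
Transfer each piece to the horizontal centroidal axis using Ī + A·d² with d = y − 203:
  bottom flange: d = -189 mm → contributes +260 524 507 mm⁴
  web: d = 0 mm → contributes +71 458 333 mm⁴
  top flange: d = 189 mm → contributes +260 524 507 mm⁴
Total I = 592 507 347 mm⁴.

I_x ≈ 5.925 × 10⁸ mm⁴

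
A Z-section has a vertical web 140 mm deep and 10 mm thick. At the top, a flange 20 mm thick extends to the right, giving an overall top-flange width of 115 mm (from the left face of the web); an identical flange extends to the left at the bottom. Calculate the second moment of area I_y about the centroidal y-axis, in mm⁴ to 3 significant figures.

I_y ≈ 1.78 × 10⁷ mm⁴

Break the section into simple shapes (no overlaps), measuring from the bottom-left corner of the bounding box.
Web: 10 × 140, A = 1 400 mm², x = 110 mm, Ī = 11 667 mm⁴.
Top flange (beyond web): 105 × 20, A = 2 100 mm², x = 167.5 mm, Ī = 1 929 375 mm⁴.
Bottom flange (beyond web): 105 × 20, A = 2 100 mm², x = 52.5 mm, Ī = 1 929 375 mm⁴.
Centroid: x̄ = ΣA·x / ΣA = 110 mm.
Transfer each piece to the centroidal y-axis using Ī + A·d² with d = x − 110:
  web: d = 0 mm → contributes +11 667 mm⁴
  top flange (beyond web): d = 57.5 mm → contributes +8 872 500 mm⁴
  bottom flange (beyond web): d = -57.5 mm → contributes +8 872 500 mm⁴
Total I = 17 756 667 mm⁴.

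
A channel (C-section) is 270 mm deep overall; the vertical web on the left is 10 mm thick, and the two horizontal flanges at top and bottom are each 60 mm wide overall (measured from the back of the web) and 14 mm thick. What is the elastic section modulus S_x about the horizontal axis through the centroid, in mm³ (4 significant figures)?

S_x ≈ 2.916 × 10⁵ mm³

Break the section into simple shapes (no overlaps), measuring from the bottom-left corner of the bounding box.
Web: 10 × 270, A = 2 700 mm², y = 135 mm, Ī = 16 402 500 mm⁴.
Top flange (beyond web): 50 × 14, A = 700 mm², y = 263 mm, Ī = 11433.3 mm⁴.
Bottom flange (beyond web): 50 × 14, A = 700 mm², y = 7 mm, Ī = 11433.3 mm⁴.
By symmetry the centroid is at mid-height, ȳ = 135 mm.
Transfer each piece to the horizontal axis through the centroid using Ī + A·d² with d = y − 135:
  web: d = 0 mm → contributes +16 402 500 mm⁴
  top flange (beyond web): d = 128 mm → contributes +11 480 233 mm⁴
  bottom flange (beyond web): d = -128 mm → contributes +11 480 233 mm⁴
Total I = 39 362 967 mm⁴.
Extreme fibre distance c = 135 mm; S = I/c = 291 578 mm³.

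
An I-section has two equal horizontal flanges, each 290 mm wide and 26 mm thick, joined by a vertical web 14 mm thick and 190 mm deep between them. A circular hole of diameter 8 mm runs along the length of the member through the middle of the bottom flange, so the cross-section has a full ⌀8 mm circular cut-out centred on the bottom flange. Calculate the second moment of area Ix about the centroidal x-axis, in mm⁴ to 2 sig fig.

Ix ≈ 1.8 × 10⁸ mm⁴

Break the section into simple shapes (no overlaps), measuring from the bottom-left corner of the bounding box.
Bottom flange: 290 × 26, A = 7 540 mm², y = 13 mm, Ī = 424 753 mm⁴.
Web: 14 × 190, A = 2 660 mm², y = 121 mm, Ī = 8 002 167 mm⁴.
Top flange: 290 × 26, A = 7 540 mm², y = 229 mm, Ī = 424 753 mm⁴.
Hole (subtracted): ⌀8, A = 50.27 mm², y = 13 mm, Ī = 201.1 mm⁴.
Centroid: ȳ = ΣA·y / ΣA = 121.3 mm.
Transfer each piece to the centroidal x-axis using Ī + A·d² with d = y − 121.3:
  bottom flange: d = -108.3 mm → contributes +88 871 825 mm⁴
  web: d = -0.3069 mm → contributes +8 002 417 mm⁴
  top flange: d = 107.7 mm → contributes +87 872 222 mm⁴
  hole: d = -108.3 mm → contributes −589 834 mm⁴
Total I = 184 156 630 mm⁴.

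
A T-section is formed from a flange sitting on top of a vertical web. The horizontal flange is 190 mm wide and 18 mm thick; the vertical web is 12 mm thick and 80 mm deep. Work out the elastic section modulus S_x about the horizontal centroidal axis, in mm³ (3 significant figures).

Split into non-overlapping primitives; take the origin at the lower-left of the bounding box.
Flange: 190 × 18, A = 3 420 mm², y = 89 mm, Ī = 92 340 mm⁴.
Web: 12 × 80, A = 960 mm², y = 40 mm, Ī = 512 000 mm⁴.
Centroid: ȳ = ΣA·y / ΣA = 78.26 mm.
Transfer each piece to the horizontal centroidal axis using Ī + A·d² with d = y − 78.26:
  flange: d = 10.74 mm → contributes +486 809 mm⁴
  web: d = -38.26 mm → contributes +1 917 295 mm⁴
Total I = 2 404 103 mm⁴.
Extreme fibre distance c = 78.26 mm; S = I/c = 30 719 mm³.

S_x ≈ 3.07 × 10⁴ mm³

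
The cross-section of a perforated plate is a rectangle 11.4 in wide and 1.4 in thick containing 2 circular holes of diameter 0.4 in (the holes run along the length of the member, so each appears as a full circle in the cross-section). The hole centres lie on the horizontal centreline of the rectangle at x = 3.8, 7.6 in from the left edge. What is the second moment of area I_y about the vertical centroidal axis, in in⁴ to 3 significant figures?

I_y ≈ 172 in⁴

Break the section into simple shapes (no overlaps), measuring from the bottom-left corner of the bounding box.
Plate: 11.4 × 1.4, A = 15.96 in², x = 5.7 in, Ī = 172.85 in⁴.
Hole 1 (subtracted): ⌀0.4, A = 0.12566 in², x = 3.8 in, Ī = 0.0012566 in⁴.
Hole 2 (subtracted): ⌀0.4, A = 0.12566 in², x = 7.6 in, Ī = 0.0012566 in⁴.
By symmetry the centroid is at mid-width, x̄ = 5.7 in.
Transfer each piece to the vertical centroidal axis using Ī + A·d² with d = x − 5.7:
  plate: d = 0 in → contributes +172.85 in⁴
  hole 1: d = -1.9 in → contributes −0.4549 in⁴
  hole 2: d = 1.9 in → contributes −0.4549 in⁴
Total I = 171.94 in⁴.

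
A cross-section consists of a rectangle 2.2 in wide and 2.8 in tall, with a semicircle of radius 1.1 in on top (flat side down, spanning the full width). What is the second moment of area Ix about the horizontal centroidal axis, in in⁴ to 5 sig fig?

Break the section into simple shapes (no overlaps), measuring from the bottom-left corner of the bounding box.
Rectangular body: 2.2 × 2.8, A = 6.16 in², y = 1.4 in, Ī = 4.024533 in⁴.
Semicircular cap: semicircle r = 1.1, A = 1.900664 in², y = 3.266854 in, Ī = 0.1606952 in⁴.
Centroid: ȳ = ΣA·y / ΣA = 1.840195 in.
Transfer each piece to the horizontal centroidal axis using Ī + A·d² with d = y − 1.840195:
  rectangular body: d = -0.4401948 in → contributes +5.218166 in⁴
  semicircular cap: d = 1.42666 in → contributes +4.029226 in⁴
Total I = 9.247391 in⁴.

Ix ≈ 9.2474 in⁴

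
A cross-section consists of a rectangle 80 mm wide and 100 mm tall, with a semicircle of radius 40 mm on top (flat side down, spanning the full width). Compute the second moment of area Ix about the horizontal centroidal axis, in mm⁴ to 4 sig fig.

Ix ≈ 1.553 × 10⁷ mm⁴

Decompose the section into non-overlapping parts with the origin at the bottom-left of its bounding rectangle.
Rectangular body: 80 × 100, A = 8 000 mm², y = 50 mm, Ī = 6 666 667 mm⁴.
Semicircular cap: semicircle r = 40, A = 2513.27 mm², y = 116.977 mm, Ī = 280 978 mm⁴.
Centroid: ȳ = ΣA·y / ΣA = 66.0112 mm.
Transfer each piece to the horizontal centroidal axis using Ī + A·d² with d = y − 66.0112:
  rectangular body: d = -16.0112 mm → contributes +8 717 541 mm⁴
  semicircular cap: d = 50.9653 mm → contributes +6 809 113 mm⁴
Total I = 15 526 653 mm⁴.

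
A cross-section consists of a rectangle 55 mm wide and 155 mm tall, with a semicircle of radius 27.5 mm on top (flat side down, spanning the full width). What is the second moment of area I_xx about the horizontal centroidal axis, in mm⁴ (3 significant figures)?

I_xx ≈ 2.54 × 10⁷ mm⁴

Split into non-overlapping primitives; take the origin at the lower-left of the bounding box.
Rectangular body: 55 × 155, A = 8 525 mm², y = 77.5 mm, Ī = 17 067 760 mm⁴.
Semicircular cap: semicircle r = 27.5, A = 1187.9 mm², y = 166.67 mm, Ī = 62 772 mm⁴.
Centroid: ȳ = ΣA·y / ΣA = 88.406 mm.
Transfer each piece to the horizontal centroidal axis using Ī + A·d² with d = y − 88.406:
  rectangular body: d = -10.906 mm → contributes +18 081 710 mm⁴
  semicircular cap: d = 78.265 mm → contributes +7 339 324 mm⁴
Total I = 25 421 035 mm⁴.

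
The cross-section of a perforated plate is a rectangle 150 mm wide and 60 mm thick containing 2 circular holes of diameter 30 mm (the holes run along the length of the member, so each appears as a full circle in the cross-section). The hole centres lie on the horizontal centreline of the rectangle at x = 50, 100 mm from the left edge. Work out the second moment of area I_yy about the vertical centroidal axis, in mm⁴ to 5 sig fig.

I_yy ≈ 1.5912 × 10⁷ mm⁴

Split into non-overlapping primitives; take the origin at the lower-left of the bounding box.
Plate: 150 × 60, A = 9 000 mm², x = 75 mm, Ī = 16 875 000 mm⁴.
Hole 1 (subtracted): ⌀30, A = 706.8583 mm², x = 50 mm, Ī = 39760.78 mm⁴.
Hole 2 (subtracted): ⌀30, A = 706.8583 mm², x = 100 mm, Ī = 39760.78 mm⁴.
By symmetry the centroid is at mid-width, x̄ = 75 mm.
Transfer each piece to the vertical centroidal axis using Ī + A·d² with d = x − 75:
  plate: d = 0 mm → contributes +16 875 000 mm⁴
  hole 1: d = -25 mm → contributes −481547.2 mm⁴
  hole 2: d = 25 mm → contributes −481547.2 mm⁴
Total I = 15 911 906 mm⁴.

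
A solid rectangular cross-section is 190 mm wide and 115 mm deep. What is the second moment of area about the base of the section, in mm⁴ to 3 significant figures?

I_base ≈ 9.63 × 10⁷ mm⁴

The section: 190 × 115, A = 21 850 mm², y = 57.5 mm, Ī = 24 080 521 mm⁴.
Transfer it to the base of the section using Ī + A·d² with d = y − 0:
  the section: d = 57.5 mm → contributes +96 322 083 mm⁴
Total I = 96 322 083 mm⁴.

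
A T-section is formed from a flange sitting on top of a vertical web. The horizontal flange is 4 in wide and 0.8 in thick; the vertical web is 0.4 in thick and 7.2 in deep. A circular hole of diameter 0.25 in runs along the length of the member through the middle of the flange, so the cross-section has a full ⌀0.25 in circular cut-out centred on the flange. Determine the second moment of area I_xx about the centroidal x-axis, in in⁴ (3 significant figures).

Split into non-overlapping primitives; take the origin at the lower-left of the bounding box.
Flange: 4 × 0.8, A = 3.2 in², y = 7.6 in, Ī = 0.17067 in⁴.
Web: 0.4 × 7.2, A = 2.88 in², y = 3.6 in, Ī = 12.442 in⁴.
Hole (subtracted): ⌀0.25, A = 0.049087 in², y = 7.6 in, Ī = 0.00019175 in⁴.
Centroid: ȳ = ΣA·y / ΣA = 5.6898 in.
Transfer each piece to the centroidal x-axis using Ī + A·d² with d = y − 5.6898:
  flange: d = 1.9102 in → contributes +11.847 in⁴
  web: d = -2.0898 in → contributes +25.02 in⁴
  hole: d = 1.9102 in → contributes −0.1793 in⁴
Total I = 36.687 in⁴.

I_xx ≈ 36.7 in⁴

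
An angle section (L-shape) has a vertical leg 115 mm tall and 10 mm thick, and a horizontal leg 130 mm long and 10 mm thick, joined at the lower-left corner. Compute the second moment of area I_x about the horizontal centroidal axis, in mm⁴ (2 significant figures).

Treat the section as a set of non-overlapping primitives; coordinates are from the bounding-box lower-left.
Vertical leg: 10 × 115, A = 1 150 mm², y = 57.5 mm, Ī = 1 267 396 mm⁴.
Horizontal leg (remainder): 120 × 10, A = 1 200 mm², y = 5 mm, Ī = 10 000 mm⁴.
Centroid: ȳ = ΣA·y / ΣA = 30.69 mm.
Transfer each piece to the horizontal centroidal axis using Ī + A·d² with d = y − 30.69:
  vertical leg: d = 26.81 mm → contributes +2 093 897 mm⁴
  horizontal leg (remainder): d = -25.69 mm → contributes +802 063 mm⁴
Total I = 2 895 960 mm⁴.

I_x ≈ 2.9 × 10⁶ mm⁴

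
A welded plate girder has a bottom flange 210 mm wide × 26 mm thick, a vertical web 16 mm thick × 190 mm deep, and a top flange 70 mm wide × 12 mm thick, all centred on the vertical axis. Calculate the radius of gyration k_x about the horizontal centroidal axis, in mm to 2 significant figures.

Decompose the section into non-overlapping parts with the origin at the bottom-left of its bounding rectangle.
Bottom plate: 210 × 26, A = 5 460 mm², y = 13 mm, Ī = 307 580 mm⁴.
Web plate: 16 × 190, A = 3 040 mm², y = 121 mm, Ī = 9 145 333 mm⁴.
Top plate: 70 × 12, A = 840 mm², y = 222 mm, Ī = 10 080 mm⁴.
Centroid: ȳ = ΣA·y / ΣA = 66.95 mm.
Transfer each piece to the horizontal centroidal axis using Ī + A·d² with d = y − 66.95:
  bottom plate: d = -53.95 mm → contributes +16 198 650 mm⁴
  web plate: d = 54.05 mm → contributes +18 026 854 mm⁴
  top plate: d = 155.1 mm → contributes +20 204 465 mm⁴
Total I = 54 429 969 mm⁴.
Radius of gyration: k = √(I/A) = √(54 429 969 / 9 340) = 76.34 mm.

k_x ≈ 76 mm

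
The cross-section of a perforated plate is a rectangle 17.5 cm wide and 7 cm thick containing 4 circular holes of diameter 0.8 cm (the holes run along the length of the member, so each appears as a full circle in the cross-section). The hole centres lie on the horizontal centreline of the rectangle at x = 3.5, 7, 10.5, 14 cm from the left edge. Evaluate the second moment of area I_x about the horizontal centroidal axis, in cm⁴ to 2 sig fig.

Decompose the section into non-overlapping parts with the origin at the bottom-left of its bounding rectangle.
Plate: 17.5 × 7, A = 122.5 cm², y = 3.5 cm, Ī = 500.2 cm⁴.
Hole 1 (subtracted): ⌀0.8, A = 0.5027 cm², y = 3.5 cm, Ī = 0.02011 cm⁴.
Hole 2 (subtracted): ⌀0.8, A = 0.5027 cm², y = 3.5 cm, Ī = 0.02011 cm⁴.
Hole 3 (subtracted): ⌀0.8, A = 0.5027 cm², y = 3.5 cm, Ī = 0.02011 cm⁴.
Hole 4 (subtracted): ⌀0.8, A = 0.5027 cm², y = 3.5 cm, Ī = 0.02011 cm⁴.
By symmetry the centroid is at mid-height, ȳ = 3.5 cm.
All pieces are centred on the horizontal centroidal axis, so I = ΣĪ (holes subtracted) = 500.1 cm⁴.

I_x ≈ 500 cm⁴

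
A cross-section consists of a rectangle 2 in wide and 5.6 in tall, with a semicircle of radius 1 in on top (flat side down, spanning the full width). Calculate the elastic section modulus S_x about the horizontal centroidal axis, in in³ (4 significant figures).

S_x ≈ 12.84 in³

Decompose the section into non-overlapping parts with the origin at the bottom-left of its bounding rectangle.
Rectangular body: 2 × 5.6, A = 11.2 in², y = 2.8 in, Ī = 29.2693 in⁴.
Semicircular cap: semicircle r = 1, A = 1.5708 in², y = 6.02441 in, Ī = 0.109757 in⁴.
Centroid: ȳ = ΣA·y / ΣA = 3.1966 in.
Transfer each piece to the horizontal centroidal axis using Ī + A·d² with d = y − 3.1966:
  rectangular body: d = -0.3966 in → contributes +31.031 in⁴
  semicircular cap: d = 2.82781 in → contributes +12.6707 in⁴
Total I = 43.7017 in⁴.
Extreme fibre distance c = 3.4034 in; S = I/c = 12.8406 in³.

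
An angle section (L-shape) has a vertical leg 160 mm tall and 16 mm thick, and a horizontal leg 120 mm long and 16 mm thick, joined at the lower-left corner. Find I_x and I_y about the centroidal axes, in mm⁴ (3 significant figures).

I_x ≈ 1.07 × 10⁷ mm⁴, I_y ≈ 5.18 × 10⁶ mm⁴

Break the section into simple shapes (no overlaps), measuring from the bottom-left corner of the bounding box.
Vertical leg: 16 × 160, A = 2 560 mm², y = 80 mm, Ī = 5 461 333 mm⁴.
Horizontal leg (remainder): 104 × 16, A = 1 664 mm², y = 8 mm, Ī = 35 499 mm⁴.
Centroid: ȳ = ΣA·y / ΣA = 51.636 mm.
Transfer each piece to the centroidal x-axis using Ī + A·d² with d = y − 51.636:
  vertical leg: d = 28.364 mm → contributes +7 520 843 mm⁴
  horizontal leg (remainder): d = -43.636 mm → contributes +3 203 975 mm⁴
Total I = 10 724 817 mm⁴.
For the y-axis: x̄ = 31.636 mm.
Repeating about the centroidal y-axis gives I_y = 5 184 977 mm⁴.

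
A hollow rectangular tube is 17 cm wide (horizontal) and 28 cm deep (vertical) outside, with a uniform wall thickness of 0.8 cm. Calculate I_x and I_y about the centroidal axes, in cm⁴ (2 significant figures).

Split into non-overlapping primitives; take the origin at the lower-left of the bounding box.
Outer rectangle: 17 × 28, A = 476 cm², y = 14 cm, Ī = 31 099 cm⁴.
Inner void (subtracted): 15.4 × 26.4, A = 406.6 cm², y = 14 cm, Ī = 23 613 cm⁴.
By symmetry the centroid is at mid-height, ȳ = 14 cm.
All pieces are centred on the centroidal x-axis, so I = ΣĪ (holes subtracted) = 7 486 cm⁴.
Repeating about the centroidal y-axis gives I_y = 3 429 cm⁴.

I_x ≈ 7500 cm⁴, I_y ≈ 3400 cm⁴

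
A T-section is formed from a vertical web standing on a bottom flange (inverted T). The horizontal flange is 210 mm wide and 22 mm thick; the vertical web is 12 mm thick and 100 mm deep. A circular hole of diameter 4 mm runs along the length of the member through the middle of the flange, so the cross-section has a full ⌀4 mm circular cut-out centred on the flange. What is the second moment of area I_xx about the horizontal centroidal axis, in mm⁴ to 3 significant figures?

Break the section into simple shapes (no overlaps), measuring from the bottom-left corner of the bounding box.
Flange: 210 × 22, A = 4 620 mm², y = 11 mm, Ī = 186 340 mm⁴.
Web: 12 × 100, A = 1 200 mm², y = 72 mm, Ī = 1 000 000 mm⁴.
Hole (subtracted): ⌀4, A = 12.566 mm², y = 11 mm, Ī = 12.566 mm⁴.
Centroid: ȳ = ΣA·y / ΣA = 23.605 mm.
Transfer each piece to the horizontal centroidal axis using Ī + A·d² with d = y − 23.605:
  flange: d = -12.605 mm → contributes +920 339 mm⁴
  web: d = 48.395 mm → contributes +3 810 545 mm⁴
  hole: d = -12.605 mm → contributes −2 009 mm⁴
Total I = 4 728 875 mm⁴.

I_xx ≈ 4.73 × 10⁶ mm⁴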